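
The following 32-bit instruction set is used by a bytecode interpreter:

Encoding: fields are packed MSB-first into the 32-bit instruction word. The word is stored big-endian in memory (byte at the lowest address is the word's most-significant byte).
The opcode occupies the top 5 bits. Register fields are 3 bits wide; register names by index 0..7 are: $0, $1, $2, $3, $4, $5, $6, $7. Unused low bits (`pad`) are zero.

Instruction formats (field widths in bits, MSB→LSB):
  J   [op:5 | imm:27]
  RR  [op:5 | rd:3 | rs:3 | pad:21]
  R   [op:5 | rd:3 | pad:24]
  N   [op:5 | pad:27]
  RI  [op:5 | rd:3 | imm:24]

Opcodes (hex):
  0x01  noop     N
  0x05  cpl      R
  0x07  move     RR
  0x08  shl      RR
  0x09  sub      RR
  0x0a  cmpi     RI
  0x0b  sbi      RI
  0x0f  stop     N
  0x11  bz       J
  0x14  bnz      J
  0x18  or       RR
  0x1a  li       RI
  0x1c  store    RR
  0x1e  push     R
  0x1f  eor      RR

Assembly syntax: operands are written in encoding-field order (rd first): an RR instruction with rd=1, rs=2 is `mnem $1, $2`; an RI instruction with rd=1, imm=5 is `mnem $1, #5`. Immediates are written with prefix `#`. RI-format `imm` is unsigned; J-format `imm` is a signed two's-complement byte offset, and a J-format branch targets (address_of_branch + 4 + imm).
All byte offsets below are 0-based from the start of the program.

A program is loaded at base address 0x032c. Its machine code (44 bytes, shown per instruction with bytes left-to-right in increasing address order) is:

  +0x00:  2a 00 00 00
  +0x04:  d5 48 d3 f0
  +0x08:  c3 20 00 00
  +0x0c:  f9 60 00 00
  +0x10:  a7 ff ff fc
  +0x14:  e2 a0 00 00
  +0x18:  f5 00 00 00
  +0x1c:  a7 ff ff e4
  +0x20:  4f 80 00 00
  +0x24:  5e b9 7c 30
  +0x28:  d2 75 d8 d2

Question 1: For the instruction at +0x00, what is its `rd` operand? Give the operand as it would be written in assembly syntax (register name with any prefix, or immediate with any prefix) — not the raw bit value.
$2

@+00  big-endian(2a 00 00 00) = 0x2a000000
  op=0x2a000000>>27=0x5 ⇒ cpl (R)
  [26:24] rd=2 = $2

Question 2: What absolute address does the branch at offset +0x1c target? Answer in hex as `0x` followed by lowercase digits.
0x0330

+0x1c: a7 ff ff e4 ⇒ word 0xa7ffffe4 (big)
  opcode bits[31:27]=0x14: bnz/J
  imm@[26:0]=0x7ffffe4 (s27→-28) ⇒ #-28
  target = base 0x032c + off 0x1c + 4 + imm -28 = 0x0330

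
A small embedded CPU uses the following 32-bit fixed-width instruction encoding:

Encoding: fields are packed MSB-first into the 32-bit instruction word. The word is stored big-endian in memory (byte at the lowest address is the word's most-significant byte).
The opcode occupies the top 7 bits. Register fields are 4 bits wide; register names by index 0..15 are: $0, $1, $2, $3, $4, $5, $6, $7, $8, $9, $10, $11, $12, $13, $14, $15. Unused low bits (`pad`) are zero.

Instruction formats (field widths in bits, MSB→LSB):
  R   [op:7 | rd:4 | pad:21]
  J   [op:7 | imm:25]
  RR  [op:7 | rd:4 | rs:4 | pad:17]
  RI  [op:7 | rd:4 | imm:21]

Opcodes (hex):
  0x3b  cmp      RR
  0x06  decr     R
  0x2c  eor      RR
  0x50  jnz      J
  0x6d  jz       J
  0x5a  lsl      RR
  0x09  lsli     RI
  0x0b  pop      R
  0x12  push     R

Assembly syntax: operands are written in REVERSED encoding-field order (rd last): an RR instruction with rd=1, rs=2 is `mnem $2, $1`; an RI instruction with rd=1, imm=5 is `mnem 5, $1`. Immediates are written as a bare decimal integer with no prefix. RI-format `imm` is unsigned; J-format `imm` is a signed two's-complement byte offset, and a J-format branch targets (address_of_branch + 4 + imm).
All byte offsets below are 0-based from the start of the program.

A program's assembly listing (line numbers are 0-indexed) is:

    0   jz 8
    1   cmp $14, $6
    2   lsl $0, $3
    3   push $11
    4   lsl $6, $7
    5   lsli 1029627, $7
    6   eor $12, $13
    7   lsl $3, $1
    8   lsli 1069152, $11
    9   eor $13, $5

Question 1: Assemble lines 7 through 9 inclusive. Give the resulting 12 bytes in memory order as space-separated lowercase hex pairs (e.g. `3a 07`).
b4 26 00 00 13 70 50 60 58 ba 00 00

7. lsl fields op=0x5a:7|rd=1:4|rs=3:4|pad=0:17 → word b4260000h → b4 26 00 00
8. lsli fields op=0x9:7|rd=11:4|imm=1069152:21 → word 13705060h → 13 70 50 60
9. eor fields op=0x2c:7|rd=5:4|rs=13:4|pad=0:17 → word 58ba0000h → 58 ba 00 00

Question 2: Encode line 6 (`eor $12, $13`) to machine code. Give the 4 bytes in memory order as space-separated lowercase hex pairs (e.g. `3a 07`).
line 6 (eor): pack op=0x2c:7|rd=13:4|rs=12:4|pad=0:17 = 0x59b80000; big→ 59 b8 00 00

59 b8 00 00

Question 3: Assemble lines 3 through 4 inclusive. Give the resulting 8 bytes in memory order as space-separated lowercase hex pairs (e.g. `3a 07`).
line 3 (push): pack op=0x12:7|rd=11:4|pad=0:21 = 0x25600000; big→ 25 60 00 00
line 4 (lsl): pack op=0x5a:7|rd=7:4|rs=6:4|pad=0:17 = 0xb4ec0000; big→ b4 ec 00 00

25 60 00 00 b4 ec 00 00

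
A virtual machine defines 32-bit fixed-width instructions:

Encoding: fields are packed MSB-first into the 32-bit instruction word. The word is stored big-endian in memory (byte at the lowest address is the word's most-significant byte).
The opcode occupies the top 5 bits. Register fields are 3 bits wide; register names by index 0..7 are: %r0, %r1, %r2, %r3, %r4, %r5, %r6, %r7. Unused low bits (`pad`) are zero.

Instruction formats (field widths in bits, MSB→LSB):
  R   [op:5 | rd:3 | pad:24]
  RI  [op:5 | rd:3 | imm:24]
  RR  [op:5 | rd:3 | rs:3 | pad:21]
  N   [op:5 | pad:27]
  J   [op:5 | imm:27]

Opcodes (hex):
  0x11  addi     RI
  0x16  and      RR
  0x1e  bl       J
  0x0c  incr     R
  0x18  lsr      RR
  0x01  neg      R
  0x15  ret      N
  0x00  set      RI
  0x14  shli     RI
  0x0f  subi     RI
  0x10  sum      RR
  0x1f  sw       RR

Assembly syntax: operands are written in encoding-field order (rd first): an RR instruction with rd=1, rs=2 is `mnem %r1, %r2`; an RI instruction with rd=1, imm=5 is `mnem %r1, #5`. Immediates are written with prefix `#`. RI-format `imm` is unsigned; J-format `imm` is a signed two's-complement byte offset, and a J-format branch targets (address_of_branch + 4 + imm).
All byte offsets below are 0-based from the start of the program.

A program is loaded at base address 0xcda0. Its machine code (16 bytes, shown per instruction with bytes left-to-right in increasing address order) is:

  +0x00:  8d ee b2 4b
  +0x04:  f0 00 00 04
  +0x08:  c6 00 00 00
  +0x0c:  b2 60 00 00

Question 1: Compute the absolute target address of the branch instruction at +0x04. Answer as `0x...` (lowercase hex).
[04] f0 00 00 04 → 0xf0000004
  top 5b → 0x1e → bl [J]
  imm: (w>>0)&0x7ffffff=0x4 → #4
  target = base 0xcda0 + off 0x04 + 4 + imm 4 = 0xcdac

0xcdac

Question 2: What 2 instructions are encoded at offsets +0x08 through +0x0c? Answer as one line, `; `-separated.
lsr %r6, %r0; and %r2, %r3

[08] c6 00 00 00 → 0xc6000000
  opcode bits[31:27]=0x18: lsr/RR
  rd@[26:24]=0x6 ⇒ %r6
  rs@[23:21]=0x0 ⇒ %r0
[0c] b2 60 00 00 → 0xb2600000
  opcode bits[31:27]=0x16: and/RR
  rd@[26:24]=0x2 ⇒ %r2
  rs@[23:21]=0x3 ⇒ %r3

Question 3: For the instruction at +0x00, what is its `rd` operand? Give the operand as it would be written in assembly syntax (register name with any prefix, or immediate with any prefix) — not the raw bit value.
%r5

[00] 8d ee b2 4b → 0x8deeb24b
  op=0x8deeb24b>>27=0x11 ⇒ addi (RI)
  rd@[26:24]=0x5 ⇒ %r5
  imm@[23:0]=0xeeb24b ⇒ #15643211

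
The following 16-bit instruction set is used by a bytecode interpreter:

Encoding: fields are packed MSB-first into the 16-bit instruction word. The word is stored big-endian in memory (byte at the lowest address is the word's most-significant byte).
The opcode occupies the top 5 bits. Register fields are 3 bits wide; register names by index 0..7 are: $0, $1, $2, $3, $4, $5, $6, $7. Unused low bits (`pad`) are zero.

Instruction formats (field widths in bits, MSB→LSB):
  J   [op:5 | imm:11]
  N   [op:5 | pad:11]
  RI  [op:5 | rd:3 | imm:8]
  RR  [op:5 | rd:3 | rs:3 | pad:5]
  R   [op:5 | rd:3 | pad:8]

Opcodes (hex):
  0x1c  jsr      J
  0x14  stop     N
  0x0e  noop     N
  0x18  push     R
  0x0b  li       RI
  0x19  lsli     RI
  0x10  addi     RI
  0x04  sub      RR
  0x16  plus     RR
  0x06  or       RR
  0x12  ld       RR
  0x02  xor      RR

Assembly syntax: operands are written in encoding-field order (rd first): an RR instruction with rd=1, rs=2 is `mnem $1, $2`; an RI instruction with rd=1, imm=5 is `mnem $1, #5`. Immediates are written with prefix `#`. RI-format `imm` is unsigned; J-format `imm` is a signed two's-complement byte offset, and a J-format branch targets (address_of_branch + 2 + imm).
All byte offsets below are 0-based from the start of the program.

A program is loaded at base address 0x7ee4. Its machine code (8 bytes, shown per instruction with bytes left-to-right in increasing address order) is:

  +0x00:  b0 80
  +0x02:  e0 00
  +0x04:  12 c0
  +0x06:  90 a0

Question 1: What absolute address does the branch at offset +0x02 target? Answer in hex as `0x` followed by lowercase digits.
[02] e0 00 → 0xe000
  op=0xe000>>11=0x1c ⇒ jsr (J)
  imm: (w>>0)&0x7ff=0x0 → #0
  target = base 0x7ee4 + off 0x02 + 2 + imm 0 = 0x7ee8

0x7ee8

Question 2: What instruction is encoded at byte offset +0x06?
[06] 90 a0 → 0x90a0
  op=0x90a0>>11=0x12 ⇒ ld (RR)
  rd: (w>>8)&0x7=0x0 → $0
  rs: (w>>5)&0x7=0x5 → $5

ld $0, $5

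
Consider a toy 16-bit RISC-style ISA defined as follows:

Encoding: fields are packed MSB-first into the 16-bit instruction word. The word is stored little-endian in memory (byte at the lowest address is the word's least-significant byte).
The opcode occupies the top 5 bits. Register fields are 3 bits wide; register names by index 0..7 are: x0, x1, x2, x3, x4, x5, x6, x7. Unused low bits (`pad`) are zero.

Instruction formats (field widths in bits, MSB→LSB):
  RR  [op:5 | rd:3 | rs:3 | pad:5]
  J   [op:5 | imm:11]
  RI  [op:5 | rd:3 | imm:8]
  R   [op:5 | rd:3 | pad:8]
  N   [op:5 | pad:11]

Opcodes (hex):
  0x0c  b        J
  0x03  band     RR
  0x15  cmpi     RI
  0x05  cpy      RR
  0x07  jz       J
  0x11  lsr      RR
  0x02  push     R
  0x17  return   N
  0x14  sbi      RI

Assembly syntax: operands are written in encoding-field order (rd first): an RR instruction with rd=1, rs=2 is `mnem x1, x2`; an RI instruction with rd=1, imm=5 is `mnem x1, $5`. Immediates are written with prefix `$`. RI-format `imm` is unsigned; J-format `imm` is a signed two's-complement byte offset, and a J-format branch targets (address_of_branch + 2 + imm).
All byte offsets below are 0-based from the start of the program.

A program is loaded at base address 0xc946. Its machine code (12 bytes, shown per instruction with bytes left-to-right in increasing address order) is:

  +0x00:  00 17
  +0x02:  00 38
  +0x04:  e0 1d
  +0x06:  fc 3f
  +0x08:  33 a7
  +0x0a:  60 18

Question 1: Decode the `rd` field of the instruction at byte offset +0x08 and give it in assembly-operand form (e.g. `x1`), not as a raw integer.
@+08  little-endian(33 a7) = 0xa733
  opcode bits[15:11]=0x14: sbi/RI
  rd: (w>>8)&0x7=0x7 → x7
  imm: (w>>0)&0xff=0x33 → $51

x7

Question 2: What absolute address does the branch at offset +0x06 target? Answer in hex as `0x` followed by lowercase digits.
+0x06: fc 3f ⇒ word 0x3ffc (little)
  op=0x3ffc>>11=0x7 ⇒ jz (J)
  imm: (w>>0)&0x7ff=0x7fc (s11→-4) → $-4
  target = base 0xc946 + off 0x06 + 2 + imm -4 = 0xc94a

0xc94a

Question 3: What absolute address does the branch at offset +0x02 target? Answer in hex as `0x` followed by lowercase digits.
@+02  little-endian(00 38) = 0x3800
  op=0x3800>>11=0x7 ⇒ jz (J)
  [10:0] imm=0 = $0
  target = base 0xc946 + off 0x02 + 2 + imm 0 = 0xc94a

0xc94a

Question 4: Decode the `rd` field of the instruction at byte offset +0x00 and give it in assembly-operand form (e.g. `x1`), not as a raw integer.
[00] 00 17 → 0x1700
  top 5b → 0x2 → push [R]
  rd@[10:8]=0x7 ⇒ x7

x7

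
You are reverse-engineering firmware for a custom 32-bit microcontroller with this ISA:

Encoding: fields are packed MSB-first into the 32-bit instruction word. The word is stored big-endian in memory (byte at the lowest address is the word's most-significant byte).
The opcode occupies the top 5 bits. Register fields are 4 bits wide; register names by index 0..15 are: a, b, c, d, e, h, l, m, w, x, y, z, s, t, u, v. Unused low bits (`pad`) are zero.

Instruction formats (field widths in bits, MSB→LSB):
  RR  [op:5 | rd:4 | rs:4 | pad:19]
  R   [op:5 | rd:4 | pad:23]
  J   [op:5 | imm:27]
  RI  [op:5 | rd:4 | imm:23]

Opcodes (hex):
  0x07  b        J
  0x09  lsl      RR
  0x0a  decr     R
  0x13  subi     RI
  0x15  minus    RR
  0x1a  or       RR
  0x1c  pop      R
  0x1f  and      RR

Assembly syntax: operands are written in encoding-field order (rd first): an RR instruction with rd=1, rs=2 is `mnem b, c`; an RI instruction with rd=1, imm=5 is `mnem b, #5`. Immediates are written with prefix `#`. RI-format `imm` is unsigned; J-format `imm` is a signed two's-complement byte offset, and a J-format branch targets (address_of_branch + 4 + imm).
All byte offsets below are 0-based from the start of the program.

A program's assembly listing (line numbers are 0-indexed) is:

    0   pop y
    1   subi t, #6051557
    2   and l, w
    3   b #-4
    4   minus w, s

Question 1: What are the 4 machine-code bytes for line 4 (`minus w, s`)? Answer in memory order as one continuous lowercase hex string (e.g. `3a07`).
ac600000

L4: minus op=0x15:5|rd=8:4|rs=12:4|pad=0:19 ⇒ 0xac600000 ⇒ big ac 60 00 00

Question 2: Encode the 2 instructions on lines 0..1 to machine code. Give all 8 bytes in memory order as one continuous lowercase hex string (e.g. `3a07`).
line 0 (pop): pack op=0x1c:5|rd=10:4|pad=0:23 = 0xe5000000; big→ e5 00 00 00
line 1 (subi): pack op=0x13:5|rd=13:4|imm=6051557:23 = 0x9edc56e5; big→ 9e dc 56 e5

e50000009edc56e5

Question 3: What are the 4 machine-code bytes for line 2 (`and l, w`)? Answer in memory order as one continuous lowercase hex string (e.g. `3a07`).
L2: and op=0x1f:5|rd=6:4|rs=8:4|pad=0:19 ⇒ 0xfb400000 ⇒ big fb 40 00 00

fb400000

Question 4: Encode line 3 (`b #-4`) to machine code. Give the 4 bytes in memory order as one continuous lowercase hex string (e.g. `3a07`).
3ffffffc

L3: b op=0x7:5|imm=-4:27 ⇒ 0x3ffffffc ⇒ big 3f ff ff fc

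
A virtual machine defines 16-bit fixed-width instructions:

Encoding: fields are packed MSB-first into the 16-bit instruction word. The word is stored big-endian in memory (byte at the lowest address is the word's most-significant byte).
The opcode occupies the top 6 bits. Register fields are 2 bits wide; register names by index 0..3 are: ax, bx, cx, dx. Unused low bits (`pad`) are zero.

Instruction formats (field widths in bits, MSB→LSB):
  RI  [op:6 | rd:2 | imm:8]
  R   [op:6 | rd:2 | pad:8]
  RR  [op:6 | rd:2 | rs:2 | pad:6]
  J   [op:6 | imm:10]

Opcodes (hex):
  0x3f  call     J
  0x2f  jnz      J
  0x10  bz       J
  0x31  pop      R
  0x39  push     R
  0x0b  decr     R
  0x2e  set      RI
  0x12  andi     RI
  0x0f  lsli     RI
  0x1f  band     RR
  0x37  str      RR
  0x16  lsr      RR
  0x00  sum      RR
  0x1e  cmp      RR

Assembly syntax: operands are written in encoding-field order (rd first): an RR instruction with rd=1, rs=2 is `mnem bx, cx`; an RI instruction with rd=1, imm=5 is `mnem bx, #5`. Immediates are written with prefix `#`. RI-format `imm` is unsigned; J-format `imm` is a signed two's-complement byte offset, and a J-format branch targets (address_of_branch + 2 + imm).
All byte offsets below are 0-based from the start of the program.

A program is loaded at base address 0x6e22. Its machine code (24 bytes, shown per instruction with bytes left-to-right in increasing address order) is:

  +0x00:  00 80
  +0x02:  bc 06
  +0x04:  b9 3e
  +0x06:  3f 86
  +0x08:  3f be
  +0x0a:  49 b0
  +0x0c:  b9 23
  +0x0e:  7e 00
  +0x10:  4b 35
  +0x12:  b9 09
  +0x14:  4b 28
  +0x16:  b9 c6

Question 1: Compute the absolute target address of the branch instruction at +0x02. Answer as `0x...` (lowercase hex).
0x6e2c

@+02  big-endian(bc 06) = 0xbc06
  opcode bits[15:10]=0x2f: jnz/J
  imm@[9:0]=0x6 ⇒ #6
  target = base 0x6e22 + off 0x02 + 2 + imm 6 = 0x6e2c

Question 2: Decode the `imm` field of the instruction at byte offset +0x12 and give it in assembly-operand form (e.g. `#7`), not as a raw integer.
off 0x12: read b9 09 as big → 0xb909
  top 6b → 0x2e → set [RI]
  [9:8] rd=1 = bx
  [7:0] imm=9 = #9

#9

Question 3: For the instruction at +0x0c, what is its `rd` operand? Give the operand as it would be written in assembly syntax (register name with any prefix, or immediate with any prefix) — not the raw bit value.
[0c] b9 23 → 0xb923
  op=0xb923>>10=0x2e ⇒ set (RI)
  rd: (w>>8)&0x3=0x1 → bx
  imm: (w>>0)&0xff=0x23 → #35

bx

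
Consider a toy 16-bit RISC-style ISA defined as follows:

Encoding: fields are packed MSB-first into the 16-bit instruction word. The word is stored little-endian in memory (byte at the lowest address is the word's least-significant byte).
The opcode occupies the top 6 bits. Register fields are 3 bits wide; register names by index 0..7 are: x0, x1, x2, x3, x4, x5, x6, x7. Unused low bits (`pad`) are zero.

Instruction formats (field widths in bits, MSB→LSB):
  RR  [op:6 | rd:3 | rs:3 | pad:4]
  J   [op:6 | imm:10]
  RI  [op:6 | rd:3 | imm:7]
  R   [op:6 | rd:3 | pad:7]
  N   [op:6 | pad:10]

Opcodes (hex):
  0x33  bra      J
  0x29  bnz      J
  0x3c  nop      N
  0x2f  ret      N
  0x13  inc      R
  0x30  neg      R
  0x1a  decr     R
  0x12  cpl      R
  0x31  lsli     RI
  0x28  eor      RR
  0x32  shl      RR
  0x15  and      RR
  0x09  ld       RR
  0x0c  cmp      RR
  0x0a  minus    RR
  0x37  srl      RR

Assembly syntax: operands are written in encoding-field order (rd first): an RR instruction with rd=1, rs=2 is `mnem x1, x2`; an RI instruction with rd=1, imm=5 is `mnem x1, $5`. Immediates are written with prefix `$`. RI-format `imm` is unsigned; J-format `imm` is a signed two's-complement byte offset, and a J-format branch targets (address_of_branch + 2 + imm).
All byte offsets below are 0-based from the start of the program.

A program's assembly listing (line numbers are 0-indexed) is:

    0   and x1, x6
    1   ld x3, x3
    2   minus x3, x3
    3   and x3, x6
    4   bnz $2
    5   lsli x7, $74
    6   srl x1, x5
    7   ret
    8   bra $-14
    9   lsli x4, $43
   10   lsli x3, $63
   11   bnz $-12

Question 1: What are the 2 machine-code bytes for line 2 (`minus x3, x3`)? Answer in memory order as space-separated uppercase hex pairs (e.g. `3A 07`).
2. minus fields op=0xa:6|rd=3:3|rs=3:3|pad=0:4 → word 29b0h → b0 29

B0 29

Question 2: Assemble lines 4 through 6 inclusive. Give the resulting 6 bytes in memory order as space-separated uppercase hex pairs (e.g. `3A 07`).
02 A4 CA C7 D0 DC

4. bnz fields op=0x29:6|imm=2:10 → word a402h → 02 a4
5. lsli fields op=0x31:6|rd=7:3|imm=74:7 → word c7cah → ca c7
6. srl fields op=0x37:6|rd=1:3|rs=5:3|pad=0:4 → word dcd0h → d0 dc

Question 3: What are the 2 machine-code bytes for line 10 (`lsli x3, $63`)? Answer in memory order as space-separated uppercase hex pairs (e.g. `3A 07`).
L10: lsli op=0x31:6|rd=3:3|imm=63:7 ⇒ 0xc5bf ⇒ little bf c5

BF C5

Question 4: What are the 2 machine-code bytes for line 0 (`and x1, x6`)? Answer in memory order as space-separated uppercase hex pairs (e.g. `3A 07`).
0. and fields op=0x15:6|rd=1:3|rs=6:3|pad=0:4 → word 54e0h → e0 54

E0 54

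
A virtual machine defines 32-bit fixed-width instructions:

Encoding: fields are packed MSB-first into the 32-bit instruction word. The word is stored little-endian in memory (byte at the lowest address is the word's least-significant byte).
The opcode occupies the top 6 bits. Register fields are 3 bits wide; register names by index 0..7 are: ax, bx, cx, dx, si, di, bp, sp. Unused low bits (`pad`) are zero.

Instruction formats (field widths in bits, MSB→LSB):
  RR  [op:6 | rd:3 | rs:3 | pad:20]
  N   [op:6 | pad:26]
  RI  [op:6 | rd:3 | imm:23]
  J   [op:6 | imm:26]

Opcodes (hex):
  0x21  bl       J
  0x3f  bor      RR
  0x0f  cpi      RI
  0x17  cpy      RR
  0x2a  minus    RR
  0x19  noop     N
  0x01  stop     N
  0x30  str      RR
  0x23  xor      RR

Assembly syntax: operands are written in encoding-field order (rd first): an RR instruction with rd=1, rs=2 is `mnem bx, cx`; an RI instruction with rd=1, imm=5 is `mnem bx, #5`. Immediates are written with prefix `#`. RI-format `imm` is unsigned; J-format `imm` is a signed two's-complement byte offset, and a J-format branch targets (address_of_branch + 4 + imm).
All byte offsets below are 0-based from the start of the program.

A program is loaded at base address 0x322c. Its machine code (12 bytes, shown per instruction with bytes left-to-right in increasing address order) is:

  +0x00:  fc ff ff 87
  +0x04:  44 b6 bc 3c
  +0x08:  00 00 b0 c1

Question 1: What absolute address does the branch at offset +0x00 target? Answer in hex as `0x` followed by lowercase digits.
@+00  little-endian(fc ff ff 87) = 0x87fffffc
  top 6b → 0x21 → bl [J]
  imm@[25:0]=0x3fffffc (s26→-4) ⇒ #-4
  target = base 0x322c + off 0x00 + 4 + imm -4 = 0x322c

0x322c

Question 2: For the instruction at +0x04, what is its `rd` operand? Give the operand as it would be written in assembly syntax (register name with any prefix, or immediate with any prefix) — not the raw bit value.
[04] 44 b6 bc 3c → 0x3cbcb644
  top 6b → 0xf → cpi [RI]
  rd: (w>>23)&0x7=0x1 → bx
  imm: (w>>0)&0x7fffff=0x3cb644 → #3978820

bx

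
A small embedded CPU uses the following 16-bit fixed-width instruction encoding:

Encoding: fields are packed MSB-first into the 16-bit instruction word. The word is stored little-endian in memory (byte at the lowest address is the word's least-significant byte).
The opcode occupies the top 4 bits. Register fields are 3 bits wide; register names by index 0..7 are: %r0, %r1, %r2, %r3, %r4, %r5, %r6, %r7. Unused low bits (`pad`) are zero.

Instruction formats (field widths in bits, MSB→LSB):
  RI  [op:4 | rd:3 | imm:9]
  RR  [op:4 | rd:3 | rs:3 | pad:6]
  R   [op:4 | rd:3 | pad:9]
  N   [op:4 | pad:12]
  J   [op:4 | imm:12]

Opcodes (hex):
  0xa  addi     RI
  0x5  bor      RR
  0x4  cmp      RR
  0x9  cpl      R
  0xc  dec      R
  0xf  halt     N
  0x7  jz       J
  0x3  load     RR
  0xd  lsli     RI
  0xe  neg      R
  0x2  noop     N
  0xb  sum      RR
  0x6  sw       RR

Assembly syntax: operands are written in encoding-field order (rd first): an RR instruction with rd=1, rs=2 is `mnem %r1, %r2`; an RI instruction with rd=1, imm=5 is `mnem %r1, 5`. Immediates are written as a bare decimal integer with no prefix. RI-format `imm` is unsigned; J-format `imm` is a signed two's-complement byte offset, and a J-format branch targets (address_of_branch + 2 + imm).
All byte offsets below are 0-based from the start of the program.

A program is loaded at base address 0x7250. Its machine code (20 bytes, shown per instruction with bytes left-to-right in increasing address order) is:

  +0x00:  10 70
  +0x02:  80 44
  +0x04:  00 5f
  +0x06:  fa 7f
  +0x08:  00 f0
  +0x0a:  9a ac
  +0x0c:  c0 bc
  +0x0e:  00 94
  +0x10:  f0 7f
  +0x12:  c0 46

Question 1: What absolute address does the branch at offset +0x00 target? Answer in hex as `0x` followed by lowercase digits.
0x7262

off 0x00: read 10 70 as little → 0x7010
  top 4b → 0x7 → jz [J]
  imm: (w>>0)&0xfff=0x10 → 16
  target = base 0x7250 + off 0x00 + 2 + imm 16 = 0x7262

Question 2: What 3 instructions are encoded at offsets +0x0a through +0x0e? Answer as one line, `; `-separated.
addi %r6, 154; sum %r6, %r3; cpl %r2

off 0x0a: read 9a ac as little → 0xac9a
  op=0xac9a>>12=0xa ⇒ addi (RI)
  [11:9] rd=6 = %r6
  [8:0] imm=154 = 154
off 0x0c: read c0 bc as little → 0xbcc0
  op=0xbcc0>>12=0xb ⇒ sum (RR)
  [11:9] rd=6 = %r6
  [8:6] rs=3 = %r3
off 0x0e: read 00 94 as little → 0x9400
  op=0x9400>>12=0x9 ⇒ cpl (R)
  [11:9] rd=2 = %r2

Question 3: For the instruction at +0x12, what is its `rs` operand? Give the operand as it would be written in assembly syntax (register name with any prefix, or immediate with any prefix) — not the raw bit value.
+0x12: c0 46 ⇒ word 0x46c0 (little)
  opcode bits[15:12]=0x4: cmp/RR
  rd@[11:9]=0x3 ⇒ %r3
  rs@[8:6]=0x3 ⇒ %r3

%r3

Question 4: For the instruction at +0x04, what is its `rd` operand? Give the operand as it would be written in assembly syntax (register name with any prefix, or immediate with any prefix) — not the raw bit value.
off 0x04: read 00 5f as little → 0x5f00
  opcode bits[15:12]=0x5: bor/RR
  [11:9] rd=7 = %r7
  [8:6] rs=4 = %r4

%r7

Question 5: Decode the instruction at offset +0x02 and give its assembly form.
[02] 80 44 → 0x4480
  top 4b → 0x4 → cmp [RR]
  [11:9] rd=2 = %r2
  [8:6] rs=2 = %r2

cmp %r2, %r2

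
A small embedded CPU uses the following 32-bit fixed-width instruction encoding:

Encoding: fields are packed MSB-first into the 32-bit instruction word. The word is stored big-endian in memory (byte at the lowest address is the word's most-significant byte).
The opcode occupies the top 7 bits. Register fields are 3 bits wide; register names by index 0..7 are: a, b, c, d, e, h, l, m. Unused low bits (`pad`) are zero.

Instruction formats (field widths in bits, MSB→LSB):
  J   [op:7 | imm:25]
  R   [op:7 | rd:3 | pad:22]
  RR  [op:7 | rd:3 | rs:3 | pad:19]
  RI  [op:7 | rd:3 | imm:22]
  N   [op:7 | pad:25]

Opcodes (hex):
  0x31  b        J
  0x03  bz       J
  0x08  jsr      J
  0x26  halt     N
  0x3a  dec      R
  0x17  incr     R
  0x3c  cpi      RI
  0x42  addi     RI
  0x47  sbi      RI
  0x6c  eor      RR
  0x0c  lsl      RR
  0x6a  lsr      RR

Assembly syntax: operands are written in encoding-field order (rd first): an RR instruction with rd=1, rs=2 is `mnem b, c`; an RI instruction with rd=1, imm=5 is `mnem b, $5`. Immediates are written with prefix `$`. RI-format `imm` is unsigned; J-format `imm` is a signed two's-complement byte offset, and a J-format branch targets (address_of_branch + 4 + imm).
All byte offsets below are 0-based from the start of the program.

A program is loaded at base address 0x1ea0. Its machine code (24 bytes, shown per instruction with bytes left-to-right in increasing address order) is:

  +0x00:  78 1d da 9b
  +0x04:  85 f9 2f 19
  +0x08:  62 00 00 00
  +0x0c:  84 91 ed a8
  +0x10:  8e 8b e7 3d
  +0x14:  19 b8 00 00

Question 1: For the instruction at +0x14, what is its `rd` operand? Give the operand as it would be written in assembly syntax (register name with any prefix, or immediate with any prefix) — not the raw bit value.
+0x14: 19 b8 00 00 ⇒ word 0x19b80000 (big)
  op=0x19b80000>>25=0xc ⇒ lsl (RR)
  rd@[24:22]=0x6 ⇒ l
  rs@[21:19]=0x7 ⇒ m

l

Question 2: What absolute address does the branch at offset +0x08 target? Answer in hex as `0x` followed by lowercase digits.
0x1eac

@+08  big-endian(62 00 00 00) = 0x62000000
  top 7b → 0x31 → b [J]
  imm: (w>>0)&0x1ffffff=0x0 → $0
  target = base 0x1ea0 + off 0x08 + 4 + imm 0 = 0x1eac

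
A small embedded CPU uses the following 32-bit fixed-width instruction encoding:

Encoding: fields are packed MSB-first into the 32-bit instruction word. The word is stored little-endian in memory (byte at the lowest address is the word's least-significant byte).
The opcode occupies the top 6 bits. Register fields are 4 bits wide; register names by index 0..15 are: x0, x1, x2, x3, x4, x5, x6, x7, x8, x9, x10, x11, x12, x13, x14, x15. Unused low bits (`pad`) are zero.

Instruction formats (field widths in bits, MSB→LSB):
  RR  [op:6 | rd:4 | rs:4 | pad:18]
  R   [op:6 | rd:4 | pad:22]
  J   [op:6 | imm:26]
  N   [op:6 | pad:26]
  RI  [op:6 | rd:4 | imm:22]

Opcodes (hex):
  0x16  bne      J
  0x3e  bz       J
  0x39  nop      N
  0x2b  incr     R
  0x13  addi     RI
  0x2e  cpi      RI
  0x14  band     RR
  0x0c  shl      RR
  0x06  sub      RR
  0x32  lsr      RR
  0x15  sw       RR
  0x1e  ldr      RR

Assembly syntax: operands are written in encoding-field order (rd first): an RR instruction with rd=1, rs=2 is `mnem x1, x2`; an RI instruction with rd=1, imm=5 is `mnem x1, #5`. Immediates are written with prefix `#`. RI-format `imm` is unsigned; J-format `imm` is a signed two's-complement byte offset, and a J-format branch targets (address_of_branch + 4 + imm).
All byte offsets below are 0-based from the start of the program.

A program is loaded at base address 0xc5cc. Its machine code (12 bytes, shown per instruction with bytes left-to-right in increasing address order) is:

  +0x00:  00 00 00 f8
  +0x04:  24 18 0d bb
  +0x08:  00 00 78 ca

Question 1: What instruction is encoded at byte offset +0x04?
cpi x12, #858148

@+04  little-endian(24 18 0d bb) = 0xbb0d1824
  op=0xbb0d1824>>26=0x2e ⇒ cpi (RI)
  rd@[25:22]=0xc ⇒ x12
  imm@[21:0]=0xd1824 ⇒ #858148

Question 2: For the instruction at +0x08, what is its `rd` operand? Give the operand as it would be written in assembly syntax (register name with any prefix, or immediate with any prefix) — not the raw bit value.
x9

off 0x08: read 00 00 78 ca as little → 0xca780000
  opcode bits[31:26]=0x32: lsr/RR
  [25:22] rd=9 = x9
  [21:18] rs=14 = x14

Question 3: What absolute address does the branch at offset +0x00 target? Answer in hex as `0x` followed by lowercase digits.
+0x00: 00 00 00 f8 ⇒ word 0xf8000000 (little)
  op=0xf8000000>>26=0x3e ⇒ bz (J)
  imm@[25:0]=0x0 ⇒ #0
  target = base 0xc5cc + off 0x00 + 4 + imm 0 = 0xc5d0

0xc5d0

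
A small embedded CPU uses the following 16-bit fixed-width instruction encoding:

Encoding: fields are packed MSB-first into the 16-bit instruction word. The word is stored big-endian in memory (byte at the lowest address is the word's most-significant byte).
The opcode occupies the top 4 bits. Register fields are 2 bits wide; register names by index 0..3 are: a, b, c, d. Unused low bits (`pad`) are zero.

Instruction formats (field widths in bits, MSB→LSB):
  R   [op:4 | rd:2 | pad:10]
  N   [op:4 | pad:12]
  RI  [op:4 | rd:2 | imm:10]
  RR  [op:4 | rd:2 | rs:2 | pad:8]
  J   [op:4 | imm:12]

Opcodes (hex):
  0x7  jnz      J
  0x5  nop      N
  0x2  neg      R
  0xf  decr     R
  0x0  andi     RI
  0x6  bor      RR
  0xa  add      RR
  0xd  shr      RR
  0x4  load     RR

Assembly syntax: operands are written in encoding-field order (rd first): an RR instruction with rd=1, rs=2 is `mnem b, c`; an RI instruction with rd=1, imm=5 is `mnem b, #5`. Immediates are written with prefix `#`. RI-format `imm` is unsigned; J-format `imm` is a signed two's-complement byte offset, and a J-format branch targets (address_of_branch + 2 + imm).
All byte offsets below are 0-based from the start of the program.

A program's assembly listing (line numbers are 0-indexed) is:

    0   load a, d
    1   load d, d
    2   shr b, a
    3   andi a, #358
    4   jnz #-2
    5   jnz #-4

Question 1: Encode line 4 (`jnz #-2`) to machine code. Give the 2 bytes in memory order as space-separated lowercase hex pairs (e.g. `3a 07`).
7f fe

4. jnz fields op=0x7:4|imm=-2:12 → word 7ffeh → 7f fe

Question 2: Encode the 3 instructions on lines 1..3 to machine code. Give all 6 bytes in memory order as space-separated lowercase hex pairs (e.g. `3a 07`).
1. load fields op=0x4:4|rd=3:2|rs=3:2|pad=0:8 → word 4f00h → 4f 00
2. shr fields op=0xd:4|rd=1:2|rs=0:2|pad=0:8 → word d400h → d4 00
3. andi fields op=0x0:4|rd=0:2|imm=358:10 → word 0166h → 01 66

4f 00 d4 00 01 66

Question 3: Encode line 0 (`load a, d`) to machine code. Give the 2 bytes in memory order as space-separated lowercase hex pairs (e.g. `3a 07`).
0. load fields op=0x4:4|rd=0:2|rs=3:2|pad=0:8 → word 4300h → 43 00

43 00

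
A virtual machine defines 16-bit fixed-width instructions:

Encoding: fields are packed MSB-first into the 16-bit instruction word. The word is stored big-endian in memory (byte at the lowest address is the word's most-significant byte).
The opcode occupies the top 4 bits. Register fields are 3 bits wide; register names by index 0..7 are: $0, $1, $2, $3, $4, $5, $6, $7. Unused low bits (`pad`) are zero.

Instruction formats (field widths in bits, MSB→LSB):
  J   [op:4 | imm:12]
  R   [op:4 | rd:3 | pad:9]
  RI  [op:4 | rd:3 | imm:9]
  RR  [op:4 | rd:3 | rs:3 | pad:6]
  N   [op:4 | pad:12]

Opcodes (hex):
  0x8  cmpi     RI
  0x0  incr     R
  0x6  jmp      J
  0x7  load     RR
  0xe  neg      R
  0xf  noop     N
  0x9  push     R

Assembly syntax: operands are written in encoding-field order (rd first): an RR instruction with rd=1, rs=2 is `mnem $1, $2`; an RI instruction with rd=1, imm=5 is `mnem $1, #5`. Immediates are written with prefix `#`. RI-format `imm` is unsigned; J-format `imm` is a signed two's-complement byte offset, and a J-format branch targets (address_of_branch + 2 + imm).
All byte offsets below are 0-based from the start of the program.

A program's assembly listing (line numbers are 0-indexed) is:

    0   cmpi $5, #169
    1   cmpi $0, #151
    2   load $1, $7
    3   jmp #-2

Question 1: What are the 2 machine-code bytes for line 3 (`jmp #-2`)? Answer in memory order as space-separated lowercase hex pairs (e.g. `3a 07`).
line 3 (jmp): pack op=0x6:4|imm=-2:12 = 0x6ffe; big→ 6f fe

6f fe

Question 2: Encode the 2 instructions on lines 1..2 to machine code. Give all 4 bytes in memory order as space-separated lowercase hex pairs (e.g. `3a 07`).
80 97 73 c0

1. cmpi fields op=0x8:4|rd=0:3|imm=151:9 → word 8097h → 80 97
2. load fields op=0x7:4|rd=1:3|rs=7:3|pad=0:6 → word 73c0h → 73 c0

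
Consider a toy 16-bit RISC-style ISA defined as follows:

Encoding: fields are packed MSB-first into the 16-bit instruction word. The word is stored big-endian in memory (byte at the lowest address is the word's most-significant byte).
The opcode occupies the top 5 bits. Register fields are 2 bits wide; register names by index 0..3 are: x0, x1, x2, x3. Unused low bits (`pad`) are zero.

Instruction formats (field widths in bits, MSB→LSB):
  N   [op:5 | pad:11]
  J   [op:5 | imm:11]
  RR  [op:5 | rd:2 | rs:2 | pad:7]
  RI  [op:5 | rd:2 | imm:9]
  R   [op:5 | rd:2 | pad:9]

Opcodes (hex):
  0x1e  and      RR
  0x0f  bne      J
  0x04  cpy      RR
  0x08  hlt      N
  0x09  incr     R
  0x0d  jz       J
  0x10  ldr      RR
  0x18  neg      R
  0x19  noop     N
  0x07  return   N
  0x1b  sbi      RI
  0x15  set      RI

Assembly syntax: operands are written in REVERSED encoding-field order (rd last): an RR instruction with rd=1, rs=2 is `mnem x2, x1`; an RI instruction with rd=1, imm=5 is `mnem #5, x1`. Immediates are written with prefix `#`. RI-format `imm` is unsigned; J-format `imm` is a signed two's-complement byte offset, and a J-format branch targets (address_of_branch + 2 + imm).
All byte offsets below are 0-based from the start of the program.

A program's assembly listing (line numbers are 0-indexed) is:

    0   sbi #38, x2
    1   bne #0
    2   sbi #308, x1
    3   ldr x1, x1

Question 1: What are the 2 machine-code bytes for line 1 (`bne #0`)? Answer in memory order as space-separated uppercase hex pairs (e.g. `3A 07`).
78 00

L1: bne op=0xf:5|imm=0:11 ⇒ 0x7800 ⇒ big 78 00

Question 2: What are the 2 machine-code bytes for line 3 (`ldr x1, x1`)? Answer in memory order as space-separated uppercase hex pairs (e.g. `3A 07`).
line 3 (ldr): pack op=0x10:5|rd=1:2|rs=1:2|pad=0:7 = 0x8280; big→ 82 80

82 80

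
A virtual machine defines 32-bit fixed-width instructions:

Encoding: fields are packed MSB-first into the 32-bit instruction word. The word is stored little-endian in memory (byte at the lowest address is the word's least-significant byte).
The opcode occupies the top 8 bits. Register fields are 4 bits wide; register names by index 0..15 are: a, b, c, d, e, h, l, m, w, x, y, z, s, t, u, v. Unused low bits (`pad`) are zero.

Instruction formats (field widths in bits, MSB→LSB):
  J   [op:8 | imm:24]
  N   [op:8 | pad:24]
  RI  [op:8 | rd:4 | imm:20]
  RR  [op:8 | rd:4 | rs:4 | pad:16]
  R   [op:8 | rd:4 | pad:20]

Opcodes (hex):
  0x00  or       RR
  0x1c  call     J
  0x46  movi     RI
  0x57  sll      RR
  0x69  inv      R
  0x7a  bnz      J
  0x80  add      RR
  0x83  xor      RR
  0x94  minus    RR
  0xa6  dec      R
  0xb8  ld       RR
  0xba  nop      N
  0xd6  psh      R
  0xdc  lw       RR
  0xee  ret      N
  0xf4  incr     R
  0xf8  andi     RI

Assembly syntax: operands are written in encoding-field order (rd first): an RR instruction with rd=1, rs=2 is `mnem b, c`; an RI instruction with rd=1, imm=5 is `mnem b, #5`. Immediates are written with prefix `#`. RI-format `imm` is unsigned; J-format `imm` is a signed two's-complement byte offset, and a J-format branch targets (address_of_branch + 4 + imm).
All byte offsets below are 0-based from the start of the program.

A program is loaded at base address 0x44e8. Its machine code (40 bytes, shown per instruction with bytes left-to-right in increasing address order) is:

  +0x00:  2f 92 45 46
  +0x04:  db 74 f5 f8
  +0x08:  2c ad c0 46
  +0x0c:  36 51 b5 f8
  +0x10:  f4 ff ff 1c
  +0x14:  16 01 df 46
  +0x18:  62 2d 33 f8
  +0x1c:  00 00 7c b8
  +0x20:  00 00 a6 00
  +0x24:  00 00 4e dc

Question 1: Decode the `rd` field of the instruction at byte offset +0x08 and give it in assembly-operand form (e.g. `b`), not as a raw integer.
off 0x08: read 2c ad c0 46 as little → 0x46c0ad2c
  top 8b → 0x46 → movi [RI]
  [23:20] rd=12 = s
  [19:0] imm=44332 = #44332

s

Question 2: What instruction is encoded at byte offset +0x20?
+0x20: 00 00 a6 00 ⇒ word 0x00a60000 (little)
  top 8b → 0x0 → or [RR]
  rd: (w>>20)&0xf=0xa → y
  rs: (w>>16)&0xf=0x6 → l

or y, l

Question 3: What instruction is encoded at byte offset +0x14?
movi t, #983318

off 0x14: read 16 01 df 46 as little → 0x46df0116
  op=0x46df0116>>24=0x46 ⇒ movi (RI)
  [23:20] rd=13 = t
  [19:0] imm=983318 = #983318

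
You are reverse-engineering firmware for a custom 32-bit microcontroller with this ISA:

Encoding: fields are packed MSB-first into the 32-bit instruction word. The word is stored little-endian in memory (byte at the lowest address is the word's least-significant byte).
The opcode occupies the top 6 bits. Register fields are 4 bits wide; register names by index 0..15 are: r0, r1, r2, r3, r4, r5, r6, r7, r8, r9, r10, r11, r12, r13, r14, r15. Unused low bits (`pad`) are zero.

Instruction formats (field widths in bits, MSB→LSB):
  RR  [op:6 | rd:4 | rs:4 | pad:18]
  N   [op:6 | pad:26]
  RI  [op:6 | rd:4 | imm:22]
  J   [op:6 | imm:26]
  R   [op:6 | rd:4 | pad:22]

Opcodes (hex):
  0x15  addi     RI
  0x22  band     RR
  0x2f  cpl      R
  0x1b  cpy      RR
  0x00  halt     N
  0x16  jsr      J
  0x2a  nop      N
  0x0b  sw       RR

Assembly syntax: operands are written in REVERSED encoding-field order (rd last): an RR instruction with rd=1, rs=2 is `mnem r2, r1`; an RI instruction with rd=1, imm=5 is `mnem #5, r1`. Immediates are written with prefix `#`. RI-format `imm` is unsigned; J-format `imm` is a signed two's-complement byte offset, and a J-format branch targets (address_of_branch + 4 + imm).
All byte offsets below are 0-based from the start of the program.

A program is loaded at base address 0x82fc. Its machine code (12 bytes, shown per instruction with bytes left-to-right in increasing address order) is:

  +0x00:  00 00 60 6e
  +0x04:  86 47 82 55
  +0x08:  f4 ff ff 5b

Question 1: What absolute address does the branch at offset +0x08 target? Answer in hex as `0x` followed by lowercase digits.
+0x08: f4 ff ff 5b ⇒ word 0x5bfffff4 (little)
  opcode bits[31:26]=0x16: jsr/J
  [25:0] imm=67108852 (s26→-12) = #-12
  target = base 0x82fc + off 0x08 + 4 + imm -12 = 0x82fc

0x82fc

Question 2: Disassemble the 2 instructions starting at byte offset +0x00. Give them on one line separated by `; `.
@+00  little-endian(00 00 60 6e) = 0x6e600000
  op=0x6e600000>>26=0x1b ⇒ cpy (RR)
  rd@[25:22]=0x9 ⇒ r9
  rs@[21:18]=0x8 ⇒ r8
@+04  little-endian(86 47 82 55) = 0x55824786
  op=0x55824786>>26=0x15 ⇒ addi (RI)
  rd@[25:22]=0x6 ⇒ r6
  imm@[21:0]=0x24786 ⇒ #149382

cpy r8, r9; addi #149382, r6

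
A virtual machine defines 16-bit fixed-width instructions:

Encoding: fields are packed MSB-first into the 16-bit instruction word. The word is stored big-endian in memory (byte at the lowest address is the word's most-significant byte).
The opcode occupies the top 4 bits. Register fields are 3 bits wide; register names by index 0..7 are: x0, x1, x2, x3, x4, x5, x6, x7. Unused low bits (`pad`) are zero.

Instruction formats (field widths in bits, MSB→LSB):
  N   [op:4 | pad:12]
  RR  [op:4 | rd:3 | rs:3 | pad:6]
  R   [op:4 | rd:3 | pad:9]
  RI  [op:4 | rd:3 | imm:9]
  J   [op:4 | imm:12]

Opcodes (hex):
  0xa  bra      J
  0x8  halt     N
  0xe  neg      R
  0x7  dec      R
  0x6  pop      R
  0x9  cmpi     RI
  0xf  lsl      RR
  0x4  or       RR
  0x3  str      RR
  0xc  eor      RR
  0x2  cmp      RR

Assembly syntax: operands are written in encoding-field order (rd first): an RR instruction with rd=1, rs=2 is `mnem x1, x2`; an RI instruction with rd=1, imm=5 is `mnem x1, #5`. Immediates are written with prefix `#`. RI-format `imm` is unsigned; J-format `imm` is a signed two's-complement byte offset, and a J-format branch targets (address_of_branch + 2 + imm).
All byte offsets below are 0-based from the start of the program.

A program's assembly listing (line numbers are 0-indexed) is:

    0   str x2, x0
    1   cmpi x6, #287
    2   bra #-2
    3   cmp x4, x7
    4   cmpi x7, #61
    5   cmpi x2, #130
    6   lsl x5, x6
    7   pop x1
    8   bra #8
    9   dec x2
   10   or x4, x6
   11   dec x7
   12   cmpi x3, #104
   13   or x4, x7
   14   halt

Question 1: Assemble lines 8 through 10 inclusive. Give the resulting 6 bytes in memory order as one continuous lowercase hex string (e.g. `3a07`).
a00874004980

line 8 (bra): pack op=0xa:4|imm=8:12 = 0xa008; big→ a0 08
line 9 (dec): pack op=0x7:4|rd=2:3|pad=0:9 = 0x7400; big→ 74 00
line 10 (or): pack op=0x4:4|rd=4:3|rs=6:3|pad=0:6 = 0x4980; big→ 49 80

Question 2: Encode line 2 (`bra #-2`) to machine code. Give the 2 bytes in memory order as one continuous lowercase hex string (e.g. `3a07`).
2. bra fields op=0xa:4|imm=-2:12 → word affeh → af fe

affe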